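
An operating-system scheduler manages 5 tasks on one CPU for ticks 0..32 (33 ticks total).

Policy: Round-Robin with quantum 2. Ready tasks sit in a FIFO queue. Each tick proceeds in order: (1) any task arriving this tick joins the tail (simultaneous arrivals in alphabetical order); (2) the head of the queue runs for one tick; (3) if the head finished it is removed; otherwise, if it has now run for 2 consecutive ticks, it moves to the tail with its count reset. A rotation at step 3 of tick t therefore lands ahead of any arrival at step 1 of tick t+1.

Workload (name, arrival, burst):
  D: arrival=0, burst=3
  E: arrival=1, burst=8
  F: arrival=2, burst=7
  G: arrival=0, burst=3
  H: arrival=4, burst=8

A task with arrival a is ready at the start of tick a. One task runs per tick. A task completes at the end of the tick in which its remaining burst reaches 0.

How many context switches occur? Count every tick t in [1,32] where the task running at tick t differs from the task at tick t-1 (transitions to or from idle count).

context switches = 16

t=0: queue=[D,G] q_used=0 → run D
t=1: queue=[D,G,E] q_used=1 → run D
t=2: queue=[G,E,D,F] q_used=0 → run G
t=3: queue=[G,E,D,F] q_used=1 → run G
t=4: queue=[E,D,F,G,H] q_used=0 → run E
t=5: queue=[E,D,F,G,H] q_used=1 → run E
t=6: queue=[D,F,G,H,E] q_used=0 → run D
t=7: queue=[F,G,H,E] q_used=0 → run F
t=8: queue=[F,G,H,E] q_used=1 → run F
t=9: queue=[G,H,E,F] q_used=0 → run G
t=10: queue=[H,E,F] q_used=0 → run H
t=11: queue=[H,E,F] q_used=1 → run H
t=12: queue=[E,F,H] q_used=0 → run E
t=13: queue=[E,F,H] q_used=1 → run E
t=14: queue=[F,H,E] q_used=0 → run F
t=15: queue=[F,H,E] q_used=1 → run F
t=16: queue=[H,E,F] q_used=0 → run H
t=17: queue=[H,E,F] q_used=1 → run H
t=18: queue=[E,F,H] q_used=0 → run E
t=19: queue=[E,F,H] q_used=1 → run E
t=20: queue=[F,H,E] q_used=0 → run F
t=21: queue=[F,H,E] q_used=1 → run F
t=22: queue=[H,E,F] q_used=0 → run H
t=23: queue=[H,E,F] q_used=1 → run H
t=24: queue=[E,F,H] q_used=0 → run E
t=25: queue=[E,F,H] q_used=1 → run E
t=26: queue=[F,H] q_used=0 → run F
t=27: queue=[H] q_used=0 → run H
t=28: queue=[H] q_used=1 → run H
t=29: (idle)
t=30: (idle)
t=31: (idle)
t=32: (idle)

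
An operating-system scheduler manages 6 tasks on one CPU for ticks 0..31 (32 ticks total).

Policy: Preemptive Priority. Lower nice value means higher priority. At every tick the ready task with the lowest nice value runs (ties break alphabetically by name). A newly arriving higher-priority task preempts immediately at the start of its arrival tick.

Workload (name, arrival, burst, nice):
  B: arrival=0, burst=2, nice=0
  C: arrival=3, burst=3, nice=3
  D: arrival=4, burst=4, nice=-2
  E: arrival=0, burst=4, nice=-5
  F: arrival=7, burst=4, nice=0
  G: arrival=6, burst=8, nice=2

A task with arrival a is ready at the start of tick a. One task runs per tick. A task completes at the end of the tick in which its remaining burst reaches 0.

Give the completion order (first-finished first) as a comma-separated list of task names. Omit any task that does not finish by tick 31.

t=0: ready={B,E} → run E
t=1: ready={B,E} → run E
t=2: ready={B,E} → run E
t=3: ready={B,C,E} → run E
t=4: ready={B,C,D} → run D
t=5: ready={B,C,D} → run D
t=6: ready={B,C,D,G} → run D
t=7: ready={B,C,D,F,G} → run D
t=8: ready={B,C,F,G} → run B
t=9: ready={B,C,F,G} → run B
t=10: ready={C,F,G} → run F
t=11: ready={C,F,G} → run F
t=12: ready={C,F,G} → run F
t=13: ready={C,F,G} → run F
t=14: ready={C,G} → run G
t=15: ready={C,G} → run G
t=16: ready={C,G} → run G
t=17: ready={C,G} → run G
t=18: ready={C,G} → run G
t=19: ready={C,G} → run G
t=20: ready={C,G} → run G
t=21: ready={C,G} → run G
t=22: ready={C} → run C
t=23: ready={C} → run C
t=24: ready={C} → run C
t=25: (idle)
t=26: (idle)
t=27: (idle)
t=28: (idle)
t=29: (idle)
t=30: (idle)
t=31: (idle)

completion order = E, D, B, F, G, C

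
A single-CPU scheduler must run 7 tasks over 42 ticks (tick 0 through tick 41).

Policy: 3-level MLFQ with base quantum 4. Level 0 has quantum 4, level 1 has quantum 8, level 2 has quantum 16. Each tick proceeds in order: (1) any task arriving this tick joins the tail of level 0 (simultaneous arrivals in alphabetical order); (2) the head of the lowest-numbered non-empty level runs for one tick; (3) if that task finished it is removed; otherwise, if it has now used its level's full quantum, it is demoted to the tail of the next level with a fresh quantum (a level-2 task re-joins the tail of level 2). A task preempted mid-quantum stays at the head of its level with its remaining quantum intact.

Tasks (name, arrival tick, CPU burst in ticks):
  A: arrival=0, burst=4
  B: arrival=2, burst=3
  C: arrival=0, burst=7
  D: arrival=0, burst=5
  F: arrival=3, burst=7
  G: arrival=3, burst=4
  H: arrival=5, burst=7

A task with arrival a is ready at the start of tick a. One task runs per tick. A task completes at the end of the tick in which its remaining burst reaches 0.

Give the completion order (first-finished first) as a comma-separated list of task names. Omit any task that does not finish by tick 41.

completion order = A, B, G, C, D, F, H

t=0: L0/L1/L2 = ACD/-/- → run A
t=1: L0/L1/L2 = ACD/-/- → run A
t=2: L0/L1/L2 = ACDB/-/- → run A
t=3: L0/L1/L2 = ACDBFG/-/- → run A
t=4: L0/L1/L2 = CDBFG/-/- → run C
t=5: L0/L1/L2 = CDBFGH/-/- → run C
t=6: L0/L1/L2 = CDBFGH/-/- → run C
t=7: L0/L1/L2 = CDBFGH/-/- → run C
t=8: L0/L1/L2 = DBFGH/C/- → run D
t=9: L0/L1/L2 = DBFGH/C/- → run D
t=10: L0/L1/L2 = DBFGH/C/- → run D
t=11: L0/L1/L2 = DBFGH/C/- → run D
t=12: L0/L1/L2 = BFGH/CD/- → run B
t=13: L0/L1/L2 = BFGH/CD/- → run B
t=14: L0/L1/L2 = BFGH/CD/- → run B
t=15: L0/L1/L2 = FGH/CD/- → run F
t=16: L0/L1/L2 = FGH/CD/- → run F
t=17: L0/L1/L2 = FGH/CD/- → run F
t=18: L0/L1/L2 = FGH/CD/- → run F
t=19: L0/L1/L2 = GH/CDF/- → run G
t=20: L0/L1/L2 = GH/CDF/- → run G
t=21: L0/L1/L2 = GH/CDF/- → run G
t=22: L0/L1/L2 = GH/CDF/- → run G
t=23: L0/L1/L2 = H/CDF/- → run H
t=24: L0/L1/L2 = H/CDF/- → run H
t=25: L0/L1/L2 = H/CDF/- → run H
t=26: L0/L1/L2 = H/CDF/- → run H
t=27: L0/L1/L2 = -/CDFH/- → run C
t=28: L0/L1/L2 = -/CDFH/- → run C
t=29: L0/L1/L2 = -/CDFH/- → run C
t=30: L0/L1/L2 = -/DFH/- → run D
t=31: L0/L1/L2 = -/FH/- → run F
t=32: L0/L1/L2 = -/FH/- → run F
t=33: L0/L1/L2 = -/FH/- → run F
t=34: L0/L1/L2 = -/H/- → run H
t=35: L0/L1/L2 = -/H/- → run H
t=36: L0/L1/L2 = -/H/- → run H
t=37: (idle)
t=38: (idle)
t=39: (idle)
t=40: (idle)
t=41: (idle)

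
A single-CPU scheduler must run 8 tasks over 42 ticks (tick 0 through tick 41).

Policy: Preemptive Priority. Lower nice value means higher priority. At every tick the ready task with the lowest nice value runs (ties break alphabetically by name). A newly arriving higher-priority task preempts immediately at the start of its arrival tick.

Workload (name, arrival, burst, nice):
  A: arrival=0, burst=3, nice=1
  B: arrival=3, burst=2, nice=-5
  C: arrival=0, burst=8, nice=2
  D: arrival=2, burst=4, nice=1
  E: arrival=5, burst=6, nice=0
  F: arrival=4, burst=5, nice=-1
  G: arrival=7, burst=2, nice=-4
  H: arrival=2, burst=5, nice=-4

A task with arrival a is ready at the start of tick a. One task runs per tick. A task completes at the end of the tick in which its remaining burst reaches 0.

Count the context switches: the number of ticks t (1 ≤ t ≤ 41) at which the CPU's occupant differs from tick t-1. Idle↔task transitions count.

context switches = 11

t=0: ready={A,C} → run A
t=1: ready={A,C} → run A
t=2: ready={A,C,D,H} → run H
t=3: ready={A,B,C,D,H} → run B
t=4: ready={A,B,C,D,F,H} → run B
t=5: ready={A,C,D,E,F,H} → run H
t=6: ready={A,C,D,E,F,H} → run H
t=7: ready={A,C,D,E,F,G,H} → run G
t=8: ready={A,C,D,E,F,G,H} → run G
t=9: ready={A,C,D,E,F,H} → run H
t=10: ready={A,C,D,E,F,H} → run H
t=11: ready={A,C,D,E,F} → run F
t=12: ready={A,C,D,E,F} → run F
t=13: ready={A,C,D,E,F} → run F
t=14: ready={A,C,D,E,F} → run F
t=15: ready={A,C,D,E,F} → run F
t=16: ready={A,C,D,E} → run E
t=17: ready={A,C,D,E} → run E
t=18: ready={A,C,D,E} → run E
t=19: ready={A,C,D,E} → run E
t=20: ready={A,C,D,E} → run E
t=21: ready={A,C,D,E} → run E
t=22: ready={A,C,D} → run A
t=23: ready={C,D} → run D
t=24: ready={C,D} → run D
t=25: ready={C,D} → run D
t=26: ready={C,D} → run D
t=27: ready={C} → run C
t=28: ready={C} → run C
t=29: ready={C} → run C
t=30: ready={C} → run C
t=31: ready={C} → run C
t=32: ready={C} → run C
t=33: ready={C} → run C
t=34: ready={C} → run C
t=35: (idle)
t=36: (idle)
t=37: (idle)
t=38: (idle)
t=39: (idle)
t=40: (idle)
t=41: (idle)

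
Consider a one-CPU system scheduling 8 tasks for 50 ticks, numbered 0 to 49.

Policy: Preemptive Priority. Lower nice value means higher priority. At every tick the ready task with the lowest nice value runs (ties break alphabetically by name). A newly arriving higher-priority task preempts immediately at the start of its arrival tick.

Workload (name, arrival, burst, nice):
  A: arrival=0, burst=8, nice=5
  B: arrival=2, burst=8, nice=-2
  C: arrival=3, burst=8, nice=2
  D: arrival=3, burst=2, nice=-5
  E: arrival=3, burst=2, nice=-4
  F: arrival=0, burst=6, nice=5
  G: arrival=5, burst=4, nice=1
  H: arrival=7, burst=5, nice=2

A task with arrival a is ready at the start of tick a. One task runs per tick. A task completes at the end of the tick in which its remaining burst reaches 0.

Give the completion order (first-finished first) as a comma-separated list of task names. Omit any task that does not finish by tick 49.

t=0: ready={A,F} → run A
t=1: ready={A,F} → run A
t=2: ready={A,B,F} → run B
t=3: ready={A,B,C,D,E,F} → run D
t=4: ready={A,B,C,D,E,F} → run D
t=5: ready={A,B,C,E,F,G} → run E
t=6: ready={A,B,C,E,F,G} → run E
t=7: ready={A,B,C,F,G,H} → run B
t=8: ready={A,B,C,F,G,H} → run B
t=9: ready={A,B,C,F,G,H} → run B
t=10: ready={A,B,C,F,G,H} → run B
t=11: ready={A,B,C,F,G,H} → run B
t=12: ready={A,B,C,F,G,H} → run B
t=13: ready={A,B,C,F,G,H} → run B
t=14: ready={A,C,F,G,H} → run G
t=15: ready={A,C,F,G,H} → run G
t=16: ready={A,C,F,G,H} → run G
t=17: ready={A,C,F,G,H} → run G
t=18: ready={A,C,F,H} → run C
t=19: ready={A,C,F,H} → run C
t=20: ready={A,C,F,H} → run C
t=21: ready={A,C,F,H} → run C
t=22: ready={A,C,F,H} → run C
t=23: ready={A,C,F,H} → run C
t=24: ready={A,C,F,H} → run C
t=25: ready={A,C,F,H} → run C
t=26: ready={A,F,H} → run H
t=27: ready={A,F,H} → run H
t=28: ready={A,F,H} → run H
t=29: ready={A,F,H} → run H
t=30: ready={A,F,H} → run H
t=31: ready={A,F} → run A
t=32: ready={A,F} → run A
t=33: ready={A,F} → run A
t=34: ready={A,F} → run A
t=35: ready={A,F} → run A
t=36: ready={A,F} → run A
t=37: ready={F} → run F
t=38: ready={F} → run F
t=39: ready={F} → run F
t=40: ready={F} → run F
t=41: ready={F} → run F
t=42: ready={F} → run F
t=43: (idle)
t=44: (idle)
t=45: (idle)
t=46: (idle)
t=47: (idle)
t=48: (idle)
t=49: (idle)

completion order = D, E, B, G, C, H, A, F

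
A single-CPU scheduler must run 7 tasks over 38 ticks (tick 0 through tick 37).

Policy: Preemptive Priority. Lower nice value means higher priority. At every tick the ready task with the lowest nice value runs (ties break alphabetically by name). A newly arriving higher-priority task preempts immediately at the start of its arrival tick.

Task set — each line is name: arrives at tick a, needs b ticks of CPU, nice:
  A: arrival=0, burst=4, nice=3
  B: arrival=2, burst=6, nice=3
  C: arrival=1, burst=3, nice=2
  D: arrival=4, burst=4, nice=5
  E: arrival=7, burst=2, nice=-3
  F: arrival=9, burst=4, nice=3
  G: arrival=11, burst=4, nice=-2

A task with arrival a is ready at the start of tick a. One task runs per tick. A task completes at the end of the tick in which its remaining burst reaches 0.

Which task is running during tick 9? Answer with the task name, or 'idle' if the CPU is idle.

running at tick 9 = B

t=0: ready={A} → run A
t=1: ready={A,C} → run C
t=2: ready={A,B,C} → run C
t=3: ready={A,B,C} → run C
t=4: ready={A,B,D} → run A
t=5: ready={A,B,D} → run A
t=6: ready={A,B,D} → run A
t=7: ready={B,D,E} → run E
t=8: ready={B,D,E} → run E
t=9: ready={B,D,F} → run B
t=10: ready={B,D,F} → run B
t=11: ready={B,D,F,G} → run G
t=12: ready={B,D,F,G} → run G
t=13: ready={B,D,F,G} → run G
t=14: ready={B,D,F,G} → run G
t=15: ready={B,D,F} → run B
t=16: ready={B,D,F} → run B
t=17: ready={B,D,F} → run B
t=18: ready={B,D,F} → run B
t=19: ready={D,F} → run F
t=20: ready={D,F} → run F
t=21: ready={D,F} → run F
t=22: ready={D,F} → run F
t=23: ready={D} → run D
t=24: ready={D} → run D
t=25: ready={D} → run D
t=26: ready={D} → run D
t=27: (idle)
t=28: (idle)
t=29: (idle)
t=30: (idle)
t=31: (idle)
t=32: (idle)
t=33: (idle)
t=34: (idle)
t=35: (idle)
t=36: (idle)
t=37: (idle)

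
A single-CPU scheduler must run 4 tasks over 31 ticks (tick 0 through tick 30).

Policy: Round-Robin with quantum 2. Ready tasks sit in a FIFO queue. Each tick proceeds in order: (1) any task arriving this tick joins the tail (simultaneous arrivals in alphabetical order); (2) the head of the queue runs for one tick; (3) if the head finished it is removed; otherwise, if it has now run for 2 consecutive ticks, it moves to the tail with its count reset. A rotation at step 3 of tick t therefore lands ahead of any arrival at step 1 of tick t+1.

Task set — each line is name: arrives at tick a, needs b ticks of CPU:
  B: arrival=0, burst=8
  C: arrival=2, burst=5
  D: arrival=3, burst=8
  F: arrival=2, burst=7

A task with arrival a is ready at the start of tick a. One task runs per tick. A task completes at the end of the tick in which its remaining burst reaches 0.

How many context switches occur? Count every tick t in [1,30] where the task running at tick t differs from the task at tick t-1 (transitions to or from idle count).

t=0: queue=[B] q_used=0 → run B
t=1: queue=[B] q_used=1 → run B
t=2: queue=[B,C,F] q_used=0 → run B
t=3: queue=[B,C,F,D] q_used=1 → run B
t=4: queue=[C,F,D,B] q_used=0 → run C
t=5: queue=[C,F,D,B] q_used=1 → run C
t=6: queue=[F,D,B,C] q_used=0 → run F
t=7: queue=[F,D,B,C] q_used=1 → run F
t=8: queue=[D,B,C,F] q_used=0 → run D
t=9: queue=[D,B,C,F] q_used=1 → run D
t=10: queue=[B,C,F,D] q_used=0 → run B
t=11: queue=[B,C,F,D] q_used=1 → run B
t=12: queue=[C,F,D,B] q_used=0 → run C
t=13: queue=[C,F,D,B] q_used=1 → run C
t=14: queue=[F,D,B,C] q_used=0 → run F
t=15: queue=[F,D,B,C] q_used=1 → run F
t=16: queue=[D,B,C,F] q_used=0 → run D
t=17: queue=[D,B,C,F] q_used=1 → run D
t=18: queue=[B,C,F,D] q_used=0 → run B
t=19: queue=[B,C,F,D] q_used=1 → run B
t=20: queue=[C,F,D] q_used=0 → run C
t=21: queue=[F,D] q_used=0 → run F
t=22: queue=[F,D] q_used=1 → run F
t=23: queue=[D,F] q_used=0 → run D
t=24: queue=[D,F] q_used=1 → run D
t=25: queue=[F,D] q_used=0 → run F
t=26: queue=[D] q_used=0 → run D
t=27: queue=[D] q_used=1 → run D
t=28: (idle)
t=29: (idle)
t=30: (idle)

context switches = 14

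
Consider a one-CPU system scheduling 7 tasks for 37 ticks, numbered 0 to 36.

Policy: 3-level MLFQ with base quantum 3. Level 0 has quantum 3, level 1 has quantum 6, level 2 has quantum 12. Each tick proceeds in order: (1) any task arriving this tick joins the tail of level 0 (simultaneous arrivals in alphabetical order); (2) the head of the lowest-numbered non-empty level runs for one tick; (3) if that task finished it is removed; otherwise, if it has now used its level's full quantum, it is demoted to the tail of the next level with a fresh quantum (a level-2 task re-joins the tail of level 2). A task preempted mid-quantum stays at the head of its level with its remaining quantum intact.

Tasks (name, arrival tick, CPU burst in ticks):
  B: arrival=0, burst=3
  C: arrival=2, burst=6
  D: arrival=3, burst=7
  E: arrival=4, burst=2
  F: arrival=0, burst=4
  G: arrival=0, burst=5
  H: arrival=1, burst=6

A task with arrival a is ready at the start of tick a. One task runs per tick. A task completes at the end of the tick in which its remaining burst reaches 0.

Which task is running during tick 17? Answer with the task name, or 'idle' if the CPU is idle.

running at tick 17 = D

t=0: L0/L1/L2 = BFG/-/- → run B
t=1: L0/L1/L2 = BFGH/-/- → run B
t=2: L0/L1/L2 = BFGHC/-/- → run B
t=3: L0/L1/L2 = FGHCD/-/- → run F
t=4: L0/L1/L2 = FGHCDE/-/- → run F
t=5: L0/L1/L2 = FGHCDE/-/- → run F
t=6: L0/L1/L2 = GHCDE/F/- → run G
t=7: L0/L1/L2 = GHCDE/F/- → run G
t=8: L0/L1/L2 = GHCDE/F/- → run G
t=9: L0/L1/L2 = HCDE/FG/- → run H
t=10: L0/L1/L2 = HCDE/FG/- → run H
t=11: L0/L1/L2 = HCDE/FG/- → run H
t=12: L0/L1/L2 = CDE/FGH/- → run C
t=13: L0/L1/L2 = CDE/FGH/- → run C
t=14: L0/L1/L2 = CDE/FGH/- → run C
t=15: L0/L1/L2 = DE/FGHC/- → run D
t=16: L0/L1/L2 = DE/FGHC/- → run D
t=17: L0/L1/L2 = DE/FGHC/- → run D
t=18: L0/L1/L2 = E/FGHCD/- → run E
t=19: L0/L1/L2 = E/FGHCD/- → run E
t=20: L0/L1/L2 = -/FGHCD/- → run F
t=21: L0/L1/L2 = -/GHCD/- → run G
t=22: L0/L1/L2 = -/GHCD/- → run G
t=23: L0/L1/L2 = -/HCD/- → run H
t=24: L0/L1/L2 = -/HCD/- → run H
t=25: L0/L1/L2 = -/HCD/- → run H
t=26: L0/L1/L2 = -/CD/- → run C
t=27: L0/L1/L2 = -/CD/- → run C
t=28: L0/L1/L2 = -/CD/- → run C
t=29: L0/L1/L2 = -/D/- → run D
t=30: L0/L1/L2 = -/D/- → run D
t=31: L0/L1/L2 = -/D/- → run D
t=32: L0/L1/L2 = -/D/- → run D
t=33: (idle)
t=34: (idle)
t=35: (idle)
t=36: (idle)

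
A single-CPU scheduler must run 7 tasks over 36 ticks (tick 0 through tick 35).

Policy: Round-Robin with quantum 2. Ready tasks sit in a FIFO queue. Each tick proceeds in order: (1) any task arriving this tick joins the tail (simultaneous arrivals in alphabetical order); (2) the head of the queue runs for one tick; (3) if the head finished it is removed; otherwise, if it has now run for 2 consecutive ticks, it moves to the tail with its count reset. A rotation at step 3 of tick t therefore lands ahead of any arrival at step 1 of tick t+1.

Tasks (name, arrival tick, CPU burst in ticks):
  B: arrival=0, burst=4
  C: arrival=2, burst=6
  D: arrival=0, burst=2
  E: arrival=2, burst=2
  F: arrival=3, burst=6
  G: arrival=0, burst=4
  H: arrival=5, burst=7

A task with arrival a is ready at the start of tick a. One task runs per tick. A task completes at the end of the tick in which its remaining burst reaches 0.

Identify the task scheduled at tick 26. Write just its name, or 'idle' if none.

running at tick 26 = F

t=0: queue=[B,D,G] q_used=0 → run B
t=1: queue=[B,D,G] q_used=1 → run B
t=2: queue=[D,G,B,C,E] q_used=0 → run D
t=3: queue=[D,G,B,C,E,F] q_used=1 → run D
t=4: queue=[G,B,C,E,F] q_used=0 → run G
t=5: queue=[G,B,C,E,F,H] q_used=1 → run G
t=6: queue=[B,C,E,F,H,G] q_used=0 → run B
t=7: queue=[B,C,E,F,H,G] q_used=1 → run B
t=8: queue=[C,E,F,H,G] q_used=0 → run C
t=9: queue=[C,E,F,H,G] q_used=1 → run C
t=10: queue=[E,F,H,G,C] q_used=0 → run E
t=11: queue=[E,F,H,G,C] q_used=1 → run E
t=12: queue=[F,H,G,C] q_used=0 → run F
t=13: queue=[F,H,G,C] q_used=1 → run F
t=14: queue=[H,G,C,F] q_used=0 → run H
t=15: queue=[H,G,C,F] q_used=1 → run H
t=16: queue=[G,C,F,H] q_used=0 → run G
t=17: queue=[G,C,F,H] q_used=1 → run G
t=18: queue=[C,F,H] q_used=0 → run C
t=19: queue=[C,F,H] q_used=1 → run C
t=20: queue=[F,H,C] q_used=0 → run F
t=21: queue=[F,H,C] q_used=1 → run F
t=22: queue=[H,C,F] q_used=0 → run H
t=23: queue=[H,C,F] q_used=1 → run H
t=24: queue=[C,F,H] q_used=0 → run C
t=25: queue=[C,F,H] q_used=1 → run C
t=26: queue=[F,H] q_used=0 → run F
t=27: queue=[F,H] q_used=1 → run F
t=28: queue=[H] q_used=0 → run H
t=29: queue=[H] q_used=1 → run H
t=30: queue=[H] q_used=0 → run H
t=31: (idle)
t=32: (idle)
t=33: (idle)
t=34: (idle)
t=35: (idle)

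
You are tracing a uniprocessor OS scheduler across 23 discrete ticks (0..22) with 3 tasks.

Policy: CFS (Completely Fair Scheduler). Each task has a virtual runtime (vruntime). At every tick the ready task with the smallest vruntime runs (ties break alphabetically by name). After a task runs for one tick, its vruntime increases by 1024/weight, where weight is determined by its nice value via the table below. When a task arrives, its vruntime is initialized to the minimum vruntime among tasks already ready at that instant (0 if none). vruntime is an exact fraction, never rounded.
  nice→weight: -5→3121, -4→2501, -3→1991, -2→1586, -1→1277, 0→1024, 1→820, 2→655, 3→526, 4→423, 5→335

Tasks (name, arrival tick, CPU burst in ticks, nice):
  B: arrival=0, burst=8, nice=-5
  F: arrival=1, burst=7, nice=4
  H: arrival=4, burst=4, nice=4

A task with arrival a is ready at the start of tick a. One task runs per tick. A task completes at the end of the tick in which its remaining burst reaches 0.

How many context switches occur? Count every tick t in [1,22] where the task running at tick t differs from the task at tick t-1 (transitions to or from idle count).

t=0: vr[B=0] → run B
t=1: vr[B=1024/3121 F=1024/3121] → run B
t=2: vr[B=2048/3121 F=1024/3121] → run F
t=3: vr[B=2048/3121 F=3629056/1320183] → run B
t=4: vr[B=3072/3121 F=3629056/1320183 H=3072/3121] → run B
t=5: vr[B=4096/3121 F=3629056/1320183 H=3072/3121] → run H
t=6: vr[B=4096/3121 F=3629056/1320183 H=4495360/1320183] → run B
t=7: vr[B=5120/3121 F=3629056/1320183 H=4495360/1320183] → run B
t=8: vr[B=6144/3121 F=3629056/1320183 H=4495360/1320183] → run B
t=9: vr[B=7168/3121 F=3629056/1320183 H=4495360/1320183] → run B
t=10: vr[F=3629056/1320183 H=4495360/1320183] → run F
t=11: vr[F=6824960/1320183 H=4495360/1320183] → run H
t=12: vr[F=6824960/1320183 H=7691264/1320183] → run F
t=13: vr[F=3340288/440061 H=7691264/1320183] → run H
t=14: vr[F=3340288/440061 H=3629056/440061] → run F
t=15: vr[F=13216768/1320183 H=3629056/440061] → run H
t=16: vr[F=13216768/1320183] → run F
t=17: vr[F=16412672/1320183] → run F
t=18: vr[F=6536192/440061] → run F
t=19: (idle)
t=20: (idle)
t=21: (idle)
t=22: (idle)

context switches = 12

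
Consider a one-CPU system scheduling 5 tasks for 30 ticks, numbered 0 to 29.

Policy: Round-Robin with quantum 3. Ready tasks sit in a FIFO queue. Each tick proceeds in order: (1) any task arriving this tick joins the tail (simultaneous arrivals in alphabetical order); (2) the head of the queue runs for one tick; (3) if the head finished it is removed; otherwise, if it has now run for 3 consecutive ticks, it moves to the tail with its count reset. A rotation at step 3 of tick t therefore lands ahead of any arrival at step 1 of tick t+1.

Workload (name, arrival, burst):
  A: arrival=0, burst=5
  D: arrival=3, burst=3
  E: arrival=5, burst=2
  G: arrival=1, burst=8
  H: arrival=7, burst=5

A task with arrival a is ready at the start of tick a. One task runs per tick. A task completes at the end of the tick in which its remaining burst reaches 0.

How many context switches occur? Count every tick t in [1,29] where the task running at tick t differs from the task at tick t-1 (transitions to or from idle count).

t=0: queue=[A] q_used=0 → run A
t=1: queue=[A,G] q_used=1 → run A
t=2: queue=[A,G] q_used=2 → run A
t=3: queue=[G,A,D] q_used=0 → run G
t=4: queue=[G,A,D] q_used=1 → run G
t=5: queue=[G,A,D,E] q_used=2 → run G
t=6: queue=[A,D,E,G] q_used=0 → run A
t=7: queue=[A,D,E,G,H] q_used=1 → run A
t=8: queue=[D,E,G,H] q_used=0 → run D
t=9: queue=[D,E,G,H] q_used=1 → run D
t=10: queue=[D,E,G,H] q_used=2 → run D
t=11: queue=[E,G,H] q_used=0 → run E
t=12: queue=[E,G,H] q_used=1 → run E
t=13: queue=[G,H] q_used=0 → run G
t=14: queue=[G,H] q_used=1 → run G
t=15: queue=[G,H] q_used=2 → run G
t=16: queue=[H,G] q_used=0 → run H
t=17: queue=[H,G] q_used=1 → run H
t=18: queue=[H,G] q_used=2 → run H
t=19: queue=[G,H] q_used=0 → run G
t=20: queue=[G,H] q_used=1 → run G
t=21: queue=[H] q_used=0 → run H
t=22: queue=[H] q_used=1 → run H
t=23: (idle)
t=24: (idle)
t=25: (idle)
t=26: (idle)
t=27: (idle)
t=28: (idle)
t=29: (idle)

context switches = 9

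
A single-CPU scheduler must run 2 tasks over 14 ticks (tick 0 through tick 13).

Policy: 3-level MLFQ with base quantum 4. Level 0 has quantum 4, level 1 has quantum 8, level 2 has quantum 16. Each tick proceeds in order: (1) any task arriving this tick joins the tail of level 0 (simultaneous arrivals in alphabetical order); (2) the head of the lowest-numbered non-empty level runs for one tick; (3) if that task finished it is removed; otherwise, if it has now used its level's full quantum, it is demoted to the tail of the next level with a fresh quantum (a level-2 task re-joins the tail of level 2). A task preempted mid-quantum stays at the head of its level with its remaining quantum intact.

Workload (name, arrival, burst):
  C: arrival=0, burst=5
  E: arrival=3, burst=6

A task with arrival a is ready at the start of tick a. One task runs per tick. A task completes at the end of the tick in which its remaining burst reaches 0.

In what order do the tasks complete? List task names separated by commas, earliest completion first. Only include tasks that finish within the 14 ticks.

t=0: L0/L1/L2 = C/-/- → run C
t=1: L0/L1/L2 = C/-/- → run C
t=2: L0/L1/L2 = C/-/- → run C
t=3: L0/L1/L2 = CE/-/- → run C
t=4: L0/L1/L2 = E/C/- → run E
t=5: L0/L1/L2 = E/C/- → run E
t=6: L0/L1/L2 = E/C/- → run E
t=7: L0/L1/L2 = E/C/- → run E
t=8: L0/L1/L2 = -/CE/- → run C
t=9: L0/L1/L2 = -/E/- → run E
t=10: L0/L1/L2 = -/E/- → run E
t=11: (idle)
t=12: (idle)
t=13: (idle)

completion order = C, E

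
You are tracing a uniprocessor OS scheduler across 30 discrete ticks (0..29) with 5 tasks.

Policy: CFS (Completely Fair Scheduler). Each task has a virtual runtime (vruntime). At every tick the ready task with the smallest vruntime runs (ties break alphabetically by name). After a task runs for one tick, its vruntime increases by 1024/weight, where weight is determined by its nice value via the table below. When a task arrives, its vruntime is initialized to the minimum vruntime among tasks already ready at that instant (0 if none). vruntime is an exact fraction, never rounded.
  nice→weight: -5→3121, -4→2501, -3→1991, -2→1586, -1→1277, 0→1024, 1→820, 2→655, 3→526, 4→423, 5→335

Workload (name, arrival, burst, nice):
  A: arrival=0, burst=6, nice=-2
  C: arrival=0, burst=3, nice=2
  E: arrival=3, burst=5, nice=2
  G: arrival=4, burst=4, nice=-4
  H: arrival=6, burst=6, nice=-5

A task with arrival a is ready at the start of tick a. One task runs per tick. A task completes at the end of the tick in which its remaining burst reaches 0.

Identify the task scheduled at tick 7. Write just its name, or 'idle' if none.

t=0: vr[A=0 C=0] → run A
t=1: vr[A=512/793 C=0] → run C
t=2: vr[A=512/793 C=1024/655] → run A
t=3: vr[A=1024/793 C=1024/655 E=1024/793] → run A
t=4: vr[A=1536/793 C=1024/655 E=1024/793 G=1024/793] → run E
t=5: vr[A=1536/793 C=1024/655 E=1482752/519415 G=1024/793] → run G
t=6: vr[A=1536/793 C=1024/655 E=1482752/519415 G=55296/32513 H=1024/655] → run C
t=7: vr[A=1536/793 C=2048/655 E=1482752/519415 G=55296/32513 H=1024/655] → run H
t=8: vr[A=1536/793 C=2048/655 E=1482752/519415 G=55296/32513 H=3866624/2044255] → run G
t=9: vr[A=1536/793 C=2048/655 E=1482752/519415 G=68608/32513 H=3866624/2044255] → run H
t=10: vr[A=1536/793 C=2048/655 E=1482752/519415 G=68608/32513 H=4537344/2044255] → run A
t=11: vr[A=2048/793 C=2048/655 E=1482752/519415 G=68608/32513 H=4537344/2044255] → run G
t=12: vr[A=2048/793 C=2048/655 E=1482752/519415 G=81920/32513 H=4537344/2044255] → run H
t=13: vr[A=2048/793 C=2048/655 E=1482752/519415 G=81920/32513 H=5208064/2044255] → run G
t=14: vr[A=2048/793 C=2048/655 E=1482752/519415 H=5208064/2044255] → run H
t=15: vr[A=2048/793 C=2048/655 E=1482752/519415 H=5878784/2044255] → run A
t=16: vr[A=2560/793 C=2048/655 E=1482752/519415 H=5878784/2044255] → run E
t=17: vr[A=2560/793 C=2048/655 E=2294784/519415 H=5878784/2044255] → run H
t=18: vr[A=2560/793 C=2048/655 E=2294784/519415 H=6549504/2044255] → run C
t=19: vr[A=2560/793 E=2294784/519415 H=6549504/2044255] → run H
t=20: vr[A=2560/793 E=2294784/519415] → run A
t=21: vr[E=2294784/519415] → run E
t=22: vr[E=3106816/519415] → run E
t=23: vr[E=3918848/519415] → run E
t=24: (idle)
t=25: (idle)
t=26: (idle)
t=27: (idle)
t=28: (idle)
t=29: (idle)

running at tick 7 = H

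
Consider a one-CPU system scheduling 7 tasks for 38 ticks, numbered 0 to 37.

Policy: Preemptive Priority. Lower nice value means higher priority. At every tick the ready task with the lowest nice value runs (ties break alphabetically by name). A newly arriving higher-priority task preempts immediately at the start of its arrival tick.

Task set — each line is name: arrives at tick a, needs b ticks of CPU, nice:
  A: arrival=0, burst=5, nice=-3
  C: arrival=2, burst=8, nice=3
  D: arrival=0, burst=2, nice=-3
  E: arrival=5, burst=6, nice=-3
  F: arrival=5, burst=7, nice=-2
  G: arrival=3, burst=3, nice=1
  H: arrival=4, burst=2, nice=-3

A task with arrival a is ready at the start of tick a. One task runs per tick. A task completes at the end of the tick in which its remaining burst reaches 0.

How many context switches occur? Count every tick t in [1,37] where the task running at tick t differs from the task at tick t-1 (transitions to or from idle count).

t=0: ready={A,D} → run A
t=1: ready={A,D} → run A
t=2: ready={A,C,D} → run A
t=3: ready={A,C,D,G} → run A
t=4: ready={A,C,D,G,H} → run A
t=5: ready={C,D,E,F,G,H} → run D
t=6: ready={C,D,E,F,G,H} → run D
t=7: ready={C,E,F,G,H} → run E
t=8: ready={C,E,F,G,H} → run E
t=9: ready={C,E,F,G,H} → run E
t=10: ready={C,E,F,G,H} → run E
t=11: ready={C,E,F,G,H} → run E
t=12: ready={C,E,F,G,H} → run E
t=13: ready={C,F,G,H} → run H
t=14: ready={C,F,G,H} → run H
t=15: ready={C,F,G} → run F
t=16: ready={C,F,G} → run F
t=17: ready={C,F,G} → run F
t=18: ready={C,F,G} → run F
t=19: ready={C,F,G} → run F
t=20: ready={C,F,G} → run F
t=21: ready={C,F,G} → run F
t=22: ready={C,G} → run G
t=23: ready={C,G} → run G
t=24: ready={C,G} → run G
t=25: ready={C} → run C
t=26: ready={C} → run C
t=27: ready={C} → run C
t=28: ready={C} → run C
t=29: ready={C} → run C
t=30: ready={C} → run C
t=31: ready={C} → run C
t=32: ready={C} → run C
t=33: (idle)
t=34: (idle)
t=35: (idle)
t=36: (idle)
t=37: (idle)

context switches = 7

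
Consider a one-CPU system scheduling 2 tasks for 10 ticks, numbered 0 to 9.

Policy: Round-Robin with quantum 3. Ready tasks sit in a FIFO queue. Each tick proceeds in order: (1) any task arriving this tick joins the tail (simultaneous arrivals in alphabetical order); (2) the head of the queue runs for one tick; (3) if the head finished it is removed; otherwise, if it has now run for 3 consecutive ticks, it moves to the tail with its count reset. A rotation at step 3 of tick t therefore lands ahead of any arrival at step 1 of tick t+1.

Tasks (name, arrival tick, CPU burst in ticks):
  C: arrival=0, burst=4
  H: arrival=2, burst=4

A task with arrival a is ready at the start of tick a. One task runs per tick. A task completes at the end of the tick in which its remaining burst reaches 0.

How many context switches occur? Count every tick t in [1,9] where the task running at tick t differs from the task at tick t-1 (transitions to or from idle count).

context switches = 4

t=0: queue=[C] q_used=0 → run C
t=1: queue=[C] q_used=1 → run C
t=2: queue=[C,H] q_used=2 → run C
t=3: queue=[H,C] q_used=0 → run H
t=4: queue=[H,C] q_used=1 → run H
t=5: queue=[H,C] q_used=2 → run H
t=6: queue=[C,H] q_used=0 → run C
t=7: queue=[H] q_used=0 → run H
t=8: (idle)
t=9: (idle)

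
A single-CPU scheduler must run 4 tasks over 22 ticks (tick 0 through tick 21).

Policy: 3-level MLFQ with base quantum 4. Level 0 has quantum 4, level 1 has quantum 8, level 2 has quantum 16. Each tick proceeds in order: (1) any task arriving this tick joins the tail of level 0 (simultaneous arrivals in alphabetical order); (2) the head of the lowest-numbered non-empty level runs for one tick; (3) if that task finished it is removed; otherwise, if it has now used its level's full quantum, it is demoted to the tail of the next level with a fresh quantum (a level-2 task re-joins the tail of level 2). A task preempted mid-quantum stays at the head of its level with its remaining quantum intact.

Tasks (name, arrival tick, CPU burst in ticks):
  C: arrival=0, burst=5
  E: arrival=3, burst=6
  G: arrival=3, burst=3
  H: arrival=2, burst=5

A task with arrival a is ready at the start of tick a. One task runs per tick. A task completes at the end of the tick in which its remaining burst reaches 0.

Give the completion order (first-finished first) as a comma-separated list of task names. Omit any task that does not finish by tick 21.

completion order = G, C, H, E

t=0: L0/L1/L2 = C/-/- → run C
t=1: L0/L1/L2 = C/-/- → run C
t=2: L0/L1/L2 = CH/-/- → run C
t=3: L0/L1/L2 = CHEG/-/- → run C
t=4: L0/L1/L2 = HEG/C/- → run H
t=5: L0/L1/L2 = HEG/C/- → run H
t=6: L0/L1/L2 = HEG/C/- → run H
t=7: L0/L1/L2 = HEG/C/- → run H
t=8: L0/L1/L2 = EG/CH/- → run E
t=9: L0/L1/L2 = EG/CH/- → run E
t=10: L0/L1/L2 = EG/CH/- → run E
t=11: L0/L1/L2 = EG/CH/- → run E
t=12: L0/L1/L2 = G/CHE/- → run G
t=13: L0/L1/L2 = G/CHE/- → run G
t=14: L0/L1/L2 = G/CHE/- → run G
t=15: L0/L1/L2 = -/CHE/- → run C
t=16: L0/L1/L2 = -/HE/- → run H
t=17: L0/L1/L2 = -/E/- → run E
t=18: L0/L1/L2 = -/E/- → run E
t=19: (idle)
t=20: (idle)
t=21: (idle)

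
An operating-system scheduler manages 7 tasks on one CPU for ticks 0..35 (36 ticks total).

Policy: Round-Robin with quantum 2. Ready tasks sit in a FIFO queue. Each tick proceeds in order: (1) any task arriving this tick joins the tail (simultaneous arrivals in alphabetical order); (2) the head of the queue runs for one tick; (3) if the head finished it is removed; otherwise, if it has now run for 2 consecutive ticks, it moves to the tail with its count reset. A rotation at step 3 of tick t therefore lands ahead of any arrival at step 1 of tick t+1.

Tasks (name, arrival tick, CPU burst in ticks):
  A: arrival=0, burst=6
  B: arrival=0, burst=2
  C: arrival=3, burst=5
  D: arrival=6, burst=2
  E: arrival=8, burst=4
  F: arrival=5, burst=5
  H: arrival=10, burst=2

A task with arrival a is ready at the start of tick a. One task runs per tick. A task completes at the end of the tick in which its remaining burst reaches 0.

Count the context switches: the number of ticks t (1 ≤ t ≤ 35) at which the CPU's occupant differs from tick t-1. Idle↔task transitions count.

t=0: queue=[A,B] q_used=0 → run A
t=1: queue=[A,B] q_used=1 → run A
t=2: queue=[B,A] q_used=0 → run B
t=3: queue=[B,A,C] q_used=1 → run B
t=4: queue=[A,C] q_used=0 → run A
t=5: queue=[A,C,F] q_used=1 → run A
t=6: queue=[C,F,A,D] q_used=0 → run C
t=7: queue=[C,F,A,D] q_used=1 → run C
t=8: queue=[F,A,D,C,E] q_used=0 → run F
t=9: queue=[F,A,D,C,E] q_used=1 → run F
t=10: queue=[A,D,C,E,F,H] q_used=0 → run A
t=11: queue=[A,D,C,E,F,H] q_used=1 → run A
t=12: queue=[D,C,E,F,H] q_used=0 → run D
t=13: queue=[D,C,E,F,H] q_used=1 → run D
t=14: queue=[C,E,F,H] q_used=0 → run C
t=15: queue=[C,E,F,H] q_used=1 → run C
t=16: queue=[E,F,H,C] q_used=0 → run E
t=17: queue=[E,F,H,C] q_used=1 → run E
t=18: queue=[F,H,C,E] q_used=0 → run F
t=19: queue=[F,H,C,E] q_used=1 → run F
t=20: queue=[H,C,E,F] q_used=0 → run H
t=21: queue=[H,C,E,F] q_used=1 → run H
t=22: queue=[C,E,F] q_used=0 → run C
t=23: queue=[E,F] q_used=0 → run E
t=24: queue=[E,F] q_used=1 → run E
t=25: queue=[F] q_used=0 → run F
t=26: (idle)
t=27: (idle)
t=28: (idle)
t=29: (idle)
t=30: (idle)
t=31: (idle)
t=32: (idle)
t=33: (idle)
t=34: (idle)
t=35: (idle)

context switches = 14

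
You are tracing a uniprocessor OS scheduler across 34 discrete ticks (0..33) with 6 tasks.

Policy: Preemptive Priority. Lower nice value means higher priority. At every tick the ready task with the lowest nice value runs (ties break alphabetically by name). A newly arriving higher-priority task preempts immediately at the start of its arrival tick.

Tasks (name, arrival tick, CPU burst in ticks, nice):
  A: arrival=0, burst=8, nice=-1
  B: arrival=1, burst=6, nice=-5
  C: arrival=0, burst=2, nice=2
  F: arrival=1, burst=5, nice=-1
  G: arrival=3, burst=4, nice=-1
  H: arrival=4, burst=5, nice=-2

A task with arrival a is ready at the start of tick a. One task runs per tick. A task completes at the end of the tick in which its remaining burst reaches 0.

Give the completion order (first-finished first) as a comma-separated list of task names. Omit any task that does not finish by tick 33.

completion order = B, H, A, F, G, C

t=0: ready={A,C} → run A
t=1: ready={A,B,C,F} → run B
t=2: ready={A,B,C,F} → run B
t=3: ready={A,B,C,F,G} → run B
t=4: ready={A,B,C,F,G,H} → run B
t=5: ready={A,B,C,F,G,H} → run B
t=6: ready={A,B,C,F,G,H} → run B
t=7: ready={A,C,F,G,H} → run H
t=8: ready={A,C,F,G,H} → run H
t=9: ready={A,C,F,G,H} → run H
t=10: ready={A,C,F,G,H} → run H
t=11: ready={A,C,F,G,H} → run H
t=12: ready={A,C,F,G} → run A
t=13: ready={A,C,F,G} → run A
t=14: ready={A,C,F,G} → run A
t=15: ready={A,C,F,G} → run A
t=16: ready={A,C,F,G} → run A
t=17: ready={A,C,F,G} → run A
t=18: ready={A,C,F,G} → run A
t=19: ready={C,F,G} → run F
t=20: ready={C,F,G} → run F
t=21: ready={C,F,G} → run F
t=22: ready={C,F,G} → run F
t=23: ready={C,F,G} → run F
t=24: ready={C,G} → run G
t=25: ready={C,G} → run G
t=26: ready={C,G} → run G
t=27: ready={C,G} → run G
t=28: ready={C} → run C
t=29: ready={C} → run C
t=30: (idle)
t=31: (idle)
t=32: (idle)
t=33: (idle)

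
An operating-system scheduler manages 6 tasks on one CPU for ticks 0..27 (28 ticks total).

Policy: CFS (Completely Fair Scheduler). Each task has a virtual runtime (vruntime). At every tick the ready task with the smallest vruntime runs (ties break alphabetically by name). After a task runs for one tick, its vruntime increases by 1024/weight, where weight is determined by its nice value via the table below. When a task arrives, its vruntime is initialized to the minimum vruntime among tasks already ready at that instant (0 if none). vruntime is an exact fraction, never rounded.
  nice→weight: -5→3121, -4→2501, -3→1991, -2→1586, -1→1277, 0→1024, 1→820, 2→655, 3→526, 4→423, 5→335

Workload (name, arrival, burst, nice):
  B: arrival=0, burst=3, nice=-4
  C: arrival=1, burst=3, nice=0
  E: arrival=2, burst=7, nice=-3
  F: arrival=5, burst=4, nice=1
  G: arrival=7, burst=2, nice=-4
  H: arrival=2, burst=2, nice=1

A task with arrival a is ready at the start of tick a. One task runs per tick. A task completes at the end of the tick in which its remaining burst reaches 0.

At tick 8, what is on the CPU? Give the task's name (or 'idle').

running at tick 8 = G

t=0: vr[B=0] → run B
t=1: vr[B=1024/2501 C=1024/2501] → run B
t=2: vr[B=2048/2501 C=1024/2501 E=1024/2501 H=1024/2501] → run C
t=3: vr[B=2048/2501 C=3525/2501 E=1024/2501 H=1024/2501] → run E
t=4: vr[B=2048/2501 C=3525/2501 E=4599808/4979491 H=1024/2501] → run H
t=5: vr[B=2048/2501 C=3525/2501 E=4599808/4979491 F=2048/2501 H=20736/12505] → run B
t=6: vr[C=3525/2501 E=4599808/4979491 F=2048/2501 H=20736/12505] → run F
t=7: vr[C=3525/2501 E=4599808/4979491 F=25856/12505 G=4599808/4979491 H=20736/12505] → run E
t=8: vr[C=3525/2501 E=7160832/4979491 F=25856/12505 G=4599808/4979491 H=20736/12505] → run G
t=9: vr[C=3525/2501 E=7160832/4979491 F=25856/12505 G=6638592/4979491 H=20736/12505] → run G
t=10: vr[C=3525/2501 E=7160832/4979491 F=25856/12505 H=20736/12505] → run C
t=11: vr[C=6026/2501 E=7160832/4979491 F=25856/12505 H=20736/12505] → run E
t=12: vr[C=6026/2501 E=9721856/4979491 F=25856/12505 H=20736/12505] → run H
t=13: vr[C=6026/2501 E=9721856/4979491 F=25856/12505] → run E
t=14: vr[C=6026/2501 E=12282880/4979491 F=25856/12505] → run F
t=15: vr[C=6026/2501 E=12282880/4979491 F=41472/12505] → run C
t=16: vr[E=12282880/4979491 F=41472/12505] → run E
t=17: vr[E=14843904/4979491 F=41472/12505] → run E
t=18: vr[E=17404928/4979491 F=41472/12505] → run F
t=19: vr[E=17404928/4979491 F=57088/12505] → run E
t=20: vr[F=57088/12505] → run F
t=21: (idle)
t=22: (idle)
t=23: (idle)
t=24: (idle)
t=25: (idle)
t=26: (idle)
t=27: (idle)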